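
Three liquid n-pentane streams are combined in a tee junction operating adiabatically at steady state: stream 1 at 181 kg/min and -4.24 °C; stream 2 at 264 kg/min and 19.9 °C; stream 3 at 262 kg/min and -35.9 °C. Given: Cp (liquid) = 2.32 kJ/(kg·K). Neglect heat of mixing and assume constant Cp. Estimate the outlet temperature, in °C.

T_out = -6.96 °C

No heat crosses the boundary, so H_out = H_in.
T_out = Σ ṁᵢCp,ᵢTᵢ / Σ ṁᵢCp,ᵢ
      = -11414 / 1640.2 = -6.9585 °C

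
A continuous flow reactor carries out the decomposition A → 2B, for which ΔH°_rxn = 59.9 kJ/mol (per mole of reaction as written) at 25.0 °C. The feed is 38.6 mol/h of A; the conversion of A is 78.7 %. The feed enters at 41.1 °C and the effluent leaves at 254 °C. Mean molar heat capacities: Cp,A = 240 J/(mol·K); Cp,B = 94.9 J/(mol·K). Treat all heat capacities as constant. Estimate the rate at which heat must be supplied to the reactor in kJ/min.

Q_in = 57.4 kJ/min

Extent of reaction ξ = 0.787 × 38.6 = 30.378 mol/h
Reaction term: ξ·ΔH°_rxn = 30.378 × 59.9 = 1819.7 kJ/h
Sensible, feed 41.1→25 °C: -149.15 kJ/h
Outlet flows (mol/h): A 8.2218, B 60.756
Sensible, products 25→254 °C: 1772.2 kJ/h
Q = ΔH = 3442.7 kJ/h = 0.95632 kW
Heat supplied = 57.379 kJ/min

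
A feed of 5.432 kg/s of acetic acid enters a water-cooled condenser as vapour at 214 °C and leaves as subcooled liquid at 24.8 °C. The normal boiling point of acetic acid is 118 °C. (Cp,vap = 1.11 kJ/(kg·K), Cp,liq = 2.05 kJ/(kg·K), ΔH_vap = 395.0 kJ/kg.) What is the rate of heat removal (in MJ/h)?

Q_c = 13500 MJ/h

vapour 214→118 °C: -106.56 kJ/kg
condensation at 118 °C: -395 kJ/kg
liquid 118→24.8 °C: -191.06 kJ/kg
Δh = -106.56 + -395 + -191.06 = -692.62 kJ/kg
Q = ṁ·Δh = 5.432 kg/s × -692.62 kJ/kg = -3762.3 kJ/s
|Q| = 3762.3 kW = 13544 MJ/h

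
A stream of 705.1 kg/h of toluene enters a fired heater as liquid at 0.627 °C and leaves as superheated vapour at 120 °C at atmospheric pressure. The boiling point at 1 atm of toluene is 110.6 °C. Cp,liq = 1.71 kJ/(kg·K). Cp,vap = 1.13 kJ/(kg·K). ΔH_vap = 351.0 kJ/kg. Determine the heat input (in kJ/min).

Q = 6460 kJ/min

liquid 0.627→110.6 °C: 188.05 kJ/kg
vaporisation at 110.6 °C: 351 kJ/kg
vapour 110.6→120 °C: 10.622 kJ/kg
Δh = 188.05 + 351 + 10.622 = 549.68 kJ/kg
Q = ṁ·Δh = 705.1 kg/h × 549.68 kJ/kg = 387580 kJ/h
|Q| = 107.66 kW = 6459.6 kJ/min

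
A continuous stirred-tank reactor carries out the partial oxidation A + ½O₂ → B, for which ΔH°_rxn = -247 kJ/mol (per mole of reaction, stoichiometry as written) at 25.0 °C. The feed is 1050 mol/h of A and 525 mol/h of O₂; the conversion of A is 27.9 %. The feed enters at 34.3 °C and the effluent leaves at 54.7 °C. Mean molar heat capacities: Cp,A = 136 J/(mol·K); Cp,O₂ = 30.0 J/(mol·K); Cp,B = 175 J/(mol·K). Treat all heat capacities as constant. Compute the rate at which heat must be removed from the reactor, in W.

Q_out = 19100 W

Extent of reaction ξ = 0.279 × 1050 = 292.95 mol/h
Reaction term: ξ·ΔH°_rxn = 292.95 × -247 = -72359 kJ/h
Sensible, feed 34.3→25 °C: -1474.5 kJ/h
Outlet flows (mol/h): A 757.05, O₂ 378.52, B 292.95
Sensible, products 25→54.7 °C: 4917.7 kJ/h
Q = ΔH = -68915 kJ/h = -19.143 kW
Heat removed = 19143 W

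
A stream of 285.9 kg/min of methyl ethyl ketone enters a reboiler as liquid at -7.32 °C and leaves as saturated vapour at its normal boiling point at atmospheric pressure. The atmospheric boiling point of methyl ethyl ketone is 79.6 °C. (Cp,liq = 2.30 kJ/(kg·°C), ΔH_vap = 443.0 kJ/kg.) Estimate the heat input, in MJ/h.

liquid -7.32→79.6 °C: 199.92 kJ/kg
vaporisation at 79.6 °C: 443 kJ/kg
Δh = 199.92 + 443 = 642.92 kJ/kg
Q = ṁ·Δh = 285.9 kg/min × 642.92 kJ/kg = 183810 kJ/min
|Q| = 3063.5 kW = 11029 MJ/h

Q = 11000 MJ/h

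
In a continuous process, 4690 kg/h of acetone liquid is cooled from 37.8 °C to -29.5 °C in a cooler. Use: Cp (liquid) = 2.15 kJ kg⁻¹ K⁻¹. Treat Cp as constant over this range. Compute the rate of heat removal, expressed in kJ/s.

Q = ṁ·Cp·ΔT = 4690 × 2.15 × (-29.5 − 37.8) = -678620 kJ/h
Converting: 678620 / 3600 s = 188.51 kW

Q_c = 189 kJ/s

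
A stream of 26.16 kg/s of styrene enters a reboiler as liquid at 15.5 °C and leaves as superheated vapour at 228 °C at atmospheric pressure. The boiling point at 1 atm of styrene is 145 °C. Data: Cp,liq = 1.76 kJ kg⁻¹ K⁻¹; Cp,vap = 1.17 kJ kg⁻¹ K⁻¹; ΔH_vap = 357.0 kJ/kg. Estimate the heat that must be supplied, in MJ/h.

Q = 64200 MJ/h

liquid 15.5→145 °C: 227.92 kJ/kg
vaporisation at 145 °C: 357 kJ/kg
vapour 145→228 °C: 97.11 kJ/kg
Δh = 227.92 + 357 + 97.11 = 682.03 kJ/kg
Q = ṁ·Δh = 26.16 kg/s × 682.03 kJ/kg = 17842 kJ/s
|Q| = 17842 kW = 64231 MJ/h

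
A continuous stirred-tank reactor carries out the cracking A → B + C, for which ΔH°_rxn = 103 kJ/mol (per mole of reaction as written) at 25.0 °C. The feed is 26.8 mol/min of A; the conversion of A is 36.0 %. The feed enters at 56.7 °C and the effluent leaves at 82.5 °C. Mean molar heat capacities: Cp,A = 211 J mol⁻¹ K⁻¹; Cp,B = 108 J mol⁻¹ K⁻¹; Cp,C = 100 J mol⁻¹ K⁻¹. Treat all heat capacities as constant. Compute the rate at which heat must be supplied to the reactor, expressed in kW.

Extent of reaction ξ = 0.360 × 26.8 = 9.648 mol/min
Reaction term: ξ·ΔH°_rxn = 9.648 × 103 = 993.74 kJ/min
Sensible, feed 56.7→25 °C: -179.26 kJ/min
Outlet flows (mol/min): A 17.152, B 9.648, C 9.648
Sensible, products 25→82.5 °C: 323.49 kJ/min
Q = ΔH = 1138 kJ/min = 18.966 kW
Heat supplied = 18.966 kW

Q_in = 19.0 kW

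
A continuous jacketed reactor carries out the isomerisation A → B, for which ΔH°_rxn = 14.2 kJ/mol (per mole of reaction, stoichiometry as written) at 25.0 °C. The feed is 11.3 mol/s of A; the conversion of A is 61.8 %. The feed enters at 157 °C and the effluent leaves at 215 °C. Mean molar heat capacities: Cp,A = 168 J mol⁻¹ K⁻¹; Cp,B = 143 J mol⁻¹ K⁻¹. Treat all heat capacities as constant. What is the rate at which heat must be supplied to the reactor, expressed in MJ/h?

Q_in = 634 MJ/h

Extent of reaction ξ = 0.618 × 11.3 = 6.9834 mol/s
Reaction term: ξ·ΔH°_rxn = 6.9834 × 14.2 = 99.164 kJ/s
Sensible, feed 157→25 °C: -250.59 kJ/s
Outlet flows (mol/s): A 4.3166, B 6.9834
Sensible, products 25→215 °C: 327.52 kJ/s
Q = ΔH = 176.1 kJ/s = 176.1 kW
Heat supplied = 633.96 MJ/h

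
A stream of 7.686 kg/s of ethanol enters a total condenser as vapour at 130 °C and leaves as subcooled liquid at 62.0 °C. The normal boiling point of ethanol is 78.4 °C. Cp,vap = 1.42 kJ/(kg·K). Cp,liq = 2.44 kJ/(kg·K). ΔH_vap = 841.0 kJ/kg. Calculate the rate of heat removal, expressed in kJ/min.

vapour 130→78.4 °C: -73.272 kJ/kg
condensation at 78.4 °C: -841 kJ/kg
liquid 78.4→62.0 °C: -40.016 kJ/kg
Δh = -73.272 + -841 + -40.016 = -954.29 kJ/kg
Q = ṁ·Δh = 7.686 kg/s × -954.29 kJ/kg = -7334.7 kJ/s
|Q| = 7334.7 kW = 440080 kJ/min

Q_c = 440000 kJ/min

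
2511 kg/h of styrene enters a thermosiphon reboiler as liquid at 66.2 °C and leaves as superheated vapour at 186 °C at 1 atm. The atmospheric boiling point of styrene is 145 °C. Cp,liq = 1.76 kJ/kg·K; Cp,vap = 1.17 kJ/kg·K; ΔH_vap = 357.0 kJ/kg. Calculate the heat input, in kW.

liquid 66.2→145 °C: 138.69 kJ/kg
vaporisation at 145 °C: 357 kJ/kg
vapour 145→186 °C: 47.97 kJ/kg
Δh = 138.69 + 357 + 47.97 = 543.66 kJ/kg
Q = ṁ·Δh = 2511 kg/h × 543.66 kJ/kg = 1.3651e+06 kJ/h
|Q| = 379.2 kW

Q = 379 kW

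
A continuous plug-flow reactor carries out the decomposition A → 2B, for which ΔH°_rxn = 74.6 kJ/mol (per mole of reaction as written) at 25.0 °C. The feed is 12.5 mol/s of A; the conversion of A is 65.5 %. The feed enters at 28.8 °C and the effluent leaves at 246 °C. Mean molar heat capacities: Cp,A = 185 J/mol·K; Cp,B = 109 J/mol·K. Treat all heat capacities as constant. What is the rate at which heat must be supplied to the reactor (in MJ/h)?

Extent of reaction ξ = 0.655 × 12.5 = 8.1875 mol/s
Reaction term: ξ·ΔH°_rxn = 8.1875 × 74.6 = 610.79 kJ/s
Sensible, feed 28.8→25 °C: -8.7875 kJ/s
Outlet flows (mol/s): A 4.3125, B 16.375
Sensible, products 25→246 °C: 570.77 kJ/s
Q = ΔH = 1172.8 kJ/s = 1172.8 kW
Heat supplied = 4222 MJ/h

Q_in = 4220 MJ/h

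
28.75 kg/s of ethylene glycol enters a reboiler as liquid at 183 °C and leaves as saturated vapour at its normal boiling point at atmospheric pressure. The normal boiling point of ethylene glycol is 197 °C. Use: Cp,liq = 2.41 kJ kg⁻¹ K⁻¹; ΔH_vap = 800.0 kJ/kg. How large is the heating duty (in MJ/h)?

liquid 183→197 °C: 33.74 kJ/kg
vaporisation at 197 °C: 800 kJ/kg
Δh = 33.74 + 800 = 833.74 kJ/kg
Q = ṁ·Δh = 28.75 kg/s × 833.74 kJ/kg = 23970 kJ/s
|Q| = 23970 kW = 86292 MJ/h

Q = 86300 MJ/h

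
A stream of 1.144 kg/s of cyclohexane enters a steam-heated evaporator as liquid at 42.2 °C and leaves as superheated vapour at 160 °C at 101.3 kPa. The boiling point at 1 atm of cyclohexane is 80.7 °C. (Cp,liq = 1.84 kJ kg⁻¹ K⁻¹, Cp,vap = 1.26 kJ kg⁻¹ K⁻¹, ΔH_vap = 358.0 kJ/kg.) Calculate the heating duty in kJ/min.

liquid 42.2→80.7 °C: 70.84 kJ/kg
vaporisation at 80.7 °C: 358 kJ/kg
vapour 80.7→160 °C: 99.918 kJ/kg
Δh = 70.84 + 358 + 99.918 = 528.76 kJ/kg
Q = ṁ·Δh = 1.144 kg/s × 528.76 kJ/kg = 604.9 kJ/s
|Q| = 604.9 kW = 36294 kJ/min

Q = 36300 kJ/min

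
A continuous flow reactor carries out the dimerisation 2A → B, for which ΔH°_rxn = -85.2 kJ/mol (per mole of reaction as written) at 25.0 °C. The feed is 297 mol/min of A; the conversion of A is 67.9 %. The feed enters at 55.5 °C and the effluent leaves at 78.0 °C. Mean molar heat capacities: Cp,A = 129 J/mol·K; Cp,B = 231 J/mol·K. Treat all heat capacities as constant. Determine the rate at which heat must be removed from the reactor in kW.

Extent of reaction ξ = 0.679 × 297 / 2 = 100.83 mol/min
Reaction term: ξ·ΔH°_rxn = 100.83 × -85.2 = -8590.8 kJ/min
Sensible, feed 55.5→25 °C: -1168.5 kJ/min
Outlet flows (mol/min): A 95.337, B 100.83
Sensible, products 25→78.0 °C: 1886.3 kJ/min
Q = ΔH = -7873.1 kJ/min = -131.22 kW
Heat removed = 131.22 kW

Q_out = 131 kW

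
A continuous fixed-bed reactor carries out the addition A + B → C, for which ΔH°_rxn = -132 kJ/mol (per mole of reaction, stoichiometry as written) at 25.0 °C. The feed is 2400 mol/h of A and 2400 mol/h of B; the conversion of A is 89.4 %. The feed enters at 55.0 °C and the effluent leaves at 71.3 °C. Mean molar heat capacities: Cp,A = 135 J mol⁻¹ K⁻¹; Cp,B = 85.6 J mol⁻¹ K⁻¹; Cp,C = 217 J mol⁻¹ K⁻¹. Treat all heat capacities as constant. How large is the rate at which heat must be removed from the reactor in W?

Q_out = 76400 W

Extent of reaction ξ = 0.894 × 2400 = 2145.6 mol/h
Reaction term: ξ·ΔH°_rxn = 2145.6 × -132 = -283220 kJ/h
Sensible, feed 55.0→25 °C: -15883 kJ/h
Outlet flows (mol/h): A 254.4, B 254.4, C 2145.6
Sensible, products 25→71.3 °C: 24155 kJ/h
Q = ΔH = -274950 kJ/h = -76.374 kW
Heat removed = 76374 W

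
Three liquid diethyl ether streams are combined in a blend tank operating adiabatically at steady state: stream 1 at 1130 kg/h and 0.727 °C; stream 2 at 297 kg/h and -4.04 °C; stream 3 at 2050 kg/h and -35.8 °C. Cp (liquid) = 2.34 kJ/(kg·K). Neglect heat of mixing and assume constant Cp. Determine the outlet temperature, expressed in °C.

Energy balance with Q = 0: Σ ṁᵢCp,ᵢ(T_out − Tᵢ) = 0
T_out = Σ ṁᵢCp,ᵢTᵢ / Σ ṁᵢCp,ᵢ
      = -172620 / 8136.2 = -21.216 °C

T_out = -21.2 °C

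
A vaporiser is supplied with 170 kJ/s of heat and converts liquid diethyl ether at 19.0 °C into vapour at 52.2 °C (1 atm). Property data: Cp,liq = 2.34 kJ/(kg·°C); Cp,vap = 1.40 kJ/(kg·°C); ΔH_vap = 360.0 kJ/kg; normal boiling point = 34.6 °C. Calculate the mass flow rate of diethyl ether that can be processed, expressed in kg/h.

Δh = 2.34×(34.6−19.0) + 360.0 + 1.40×(52.2−34.6) = 421.14 kJ/kg
Q = 170 kJ/s = 170 kJ/s = 612000 kJ/h
ṁ = Q/Δh = 612000 / 421.14 = 1453.2 kg/h

ṁ = 1450 kg/h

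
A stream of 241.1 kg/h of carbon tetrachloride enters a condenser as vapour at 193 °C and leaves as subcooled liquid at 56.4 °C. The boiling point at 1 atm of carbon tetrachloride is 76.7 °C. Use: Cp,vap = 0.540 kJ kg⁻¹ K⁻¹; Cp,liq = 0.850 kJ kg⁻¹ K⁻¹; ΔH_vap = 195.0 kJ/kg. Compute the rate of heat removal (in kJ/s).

Q_c = 18.4 kJ/s

vapour 193→76.7 °C: -62.802 kJ/kg
condensation at 76.7 °C: -195 kJ/kg
liquid 76.7→56.4 °C: -17.255 kJ/kg
Δh = -62.802 + -195 + -17.255 = -275.06 kJ/kg
Q = ṁ·Δh = 241.1 kg/h × -275.06 kJ/kg = -66316 kJ/h
|Q| = 18.421 kW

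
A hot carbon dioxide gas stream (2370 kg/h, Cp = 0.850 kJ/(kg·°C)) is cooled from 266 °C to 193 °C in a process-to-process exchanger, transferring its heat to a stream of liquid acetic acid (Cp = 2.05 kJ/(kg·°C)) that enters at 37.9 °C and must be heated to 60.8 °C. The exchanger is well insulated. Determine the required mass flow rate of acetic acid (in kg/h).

Heat released by hot stream: Q = 2370 × 0.850 × (266 − 193) = 147060 kJ/h
Energy balance on cold side (adiabatic exchanger): Q = ṁ_c·Cp_c·(T_c,out − T_c,in)
ṁ_c = 147060 / [2.05 × (60.8 − 37.9)] = 3132.6 kg/h

ṁ_c = 3130 kg/h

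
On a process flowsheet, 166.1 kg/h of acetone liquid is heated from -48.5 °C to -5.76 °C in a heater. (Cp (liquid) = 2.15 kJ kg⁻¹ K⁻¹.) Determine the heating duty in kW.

Q = 4.24 kW

Q = ṁ·Cp·ΔT = 166.1 × 2.15 × (-5.76 − -48.5) = 15263 kJ/h
Converting: 15263 / 3600 s = 4.2397 kW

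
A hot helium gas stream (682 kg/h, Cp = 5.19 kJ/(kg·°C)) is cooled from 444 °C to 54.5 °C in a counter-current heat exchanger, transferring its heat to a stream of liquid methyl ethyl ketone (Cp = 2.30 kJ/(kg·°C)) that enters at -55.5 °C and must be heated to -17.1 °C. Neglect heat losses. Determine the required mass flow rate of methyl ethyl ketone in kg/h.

Heat released by hot stream: Q = 682 × 5.19 × (444 − 54.5) = 1.3787e+06 kJ/h
Energy balance on cold side (adiabatic exchanger): Q = ṁ_c·Cp_c·(T_c,out − T_c,in)
ṁ_c = 1.3787e+06 / [2.30 × (-17.1 − -55.5)] = 15610 kg/h

ṁ_c = 15600 kg/h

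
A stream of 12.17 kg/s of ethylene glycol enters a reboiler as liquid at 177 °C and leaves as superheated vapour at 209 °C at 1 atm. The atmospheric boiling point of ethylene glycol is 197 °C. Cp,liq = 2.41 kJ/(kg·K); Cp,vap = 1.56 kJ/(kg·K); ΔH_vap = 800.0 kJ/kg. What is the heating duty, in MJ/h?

Q = 38000 MJ/h

liquid 177→197 °C: 48.2 kJ/kg
vaporisation at 197 °C: 800 kJ/kg
vapour 197→209 °C: 18.72 kJ/kg
Δh = 48.2 + 800 + 18.72 = 866.92 kJ/kg
Q = ṁ·Δh = 12.17 kg/s × 866.92 kJ/kg = 10550 kJ/s
|Q| = 10550 kW = 37981 MJ/h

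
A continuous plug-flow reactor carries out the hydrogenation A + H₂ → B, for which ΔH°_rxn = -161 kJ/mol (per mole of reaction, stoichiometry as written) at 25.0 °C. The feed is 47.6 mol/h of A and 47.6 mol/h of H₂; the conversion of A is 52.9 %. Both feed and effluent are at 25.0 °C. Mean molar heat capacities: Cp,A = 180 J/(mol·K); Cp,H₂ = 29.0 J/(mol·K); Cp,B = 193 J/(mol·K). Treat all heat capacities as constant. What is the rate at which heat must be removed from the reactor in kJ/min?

Extent of reaction ξ = 0.529 × 47.6 = 25.18 mol/h
Reaction term: ξ·ΔH°_rxn = 25.18 × -161 = -4054 kJ/h
Q = ΔH = -4054 kJ/h = -1.1261 kW
Heat removed = 67.567 kJ/min

Q_out = 67.6 kJ/min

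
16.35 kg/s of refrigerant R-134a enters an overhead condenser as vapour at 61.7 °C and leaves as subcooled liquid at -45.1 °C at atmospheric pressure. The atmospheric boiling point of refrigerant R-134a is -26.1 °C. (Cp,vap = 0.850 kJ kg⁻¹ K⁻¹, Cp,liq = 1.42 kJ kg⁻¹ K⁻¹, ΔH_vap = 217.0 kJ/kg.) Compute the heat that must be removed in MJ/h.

Q_c = 18800 MJ/h

vapour 61.7→-26.1 °C: -74.63 kJ/kg
condensation at -26.1 °C: -217 kJ/kg
liquid -26.1→-45.1 °C: -26.98 kJ/kg
Δh = -74.63 + -217 + -26.98 = -318.61 kJ/kg
Q = ṁ·Δh = 16.35 kg/s × -318.61 kJ/kg = -5209.3 kJ/s
|Q| = 5209.3 kW = 18753 MJ/h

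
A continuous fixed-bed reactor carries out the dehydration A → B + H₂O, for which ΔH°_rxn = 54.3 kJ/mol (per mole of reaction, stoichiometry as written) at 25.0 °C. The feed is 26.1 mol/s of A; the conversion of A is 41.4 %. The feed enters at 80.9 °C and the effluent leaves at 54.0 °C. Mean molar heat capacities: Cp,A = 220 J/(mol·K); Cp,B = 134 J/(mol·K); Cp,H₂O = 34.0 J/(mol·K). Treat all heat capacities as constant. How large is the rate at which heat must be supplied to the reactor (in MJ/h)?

Extent of reaction ξ = 0.414 × 26.1 = 10.805 mol/s
Reaction term: ξ·ΔH°_rxn = 10.805 × 54.3 = 586.73 kJ/s
Sensible, feed 80.9→25 °C: -320.98 kJ/s
Outlet flows (mol/s): A 15.295, B 10.805, H₂O 10.805
Sensible, products 25→54.0 °C: 150.22 kJ/s
Q = ΔH = 415.98 kJ/s = 415.98 kW
Heat supplied = 1497.5 MJ/h

Q_in = 1500 MJ/h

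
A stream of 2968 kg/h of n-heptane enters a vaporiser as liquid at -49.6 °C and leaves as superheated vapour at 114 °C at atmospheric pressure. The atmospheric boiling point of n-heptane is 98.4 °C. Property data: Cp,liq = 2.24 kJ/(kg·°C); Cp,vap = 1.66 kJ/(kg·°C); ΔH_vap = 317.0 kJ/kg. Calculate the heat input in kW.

Q = 556 kW

liquid -49.6→98.4 °C: 331.52 kJ/kg
vaporisation at 98.4 °C: 317 kJ/kg
vapour 98.4→114 °C: 25.896 kJ/kg
Δh = 331.52 + 317 + 25.896 = 674.42 kJ/kg
Q = ṁ·Δh = 2968 kg/h × 674.42 kJ/kg = 2.0017e+06 kJ/h
|Q| = 556.02 kW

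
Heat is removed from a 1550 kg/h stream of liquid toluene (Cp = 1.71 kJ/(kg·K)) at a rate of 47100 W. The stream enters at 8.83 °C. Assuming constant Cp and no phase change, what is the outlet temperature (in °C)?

Q = 47100 W = 169560 kJ/h
ΔT = Q/(ṁ·Cp) = 169560/(1550×1.71) = 63.973 K
T_out = 8.83 − 63.973 = -55.143 °C

T_out = -55.1 °C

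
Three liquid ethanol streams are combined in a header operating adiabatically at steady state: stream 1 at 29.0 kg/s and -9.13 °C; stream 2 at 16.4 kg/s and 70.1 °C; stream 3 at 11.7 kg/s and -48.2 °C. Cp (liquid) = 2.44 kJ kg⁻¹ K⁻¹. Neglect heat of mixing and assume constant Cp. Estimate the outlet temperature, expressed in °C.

T_out = 5.62 °C

Energy balance with Q = 0: Σ ṁᵢCp,ᵢ(T_out − Tᵢ) = 0
Σ ṁᵢCp,ᵢTᵢ = 29.0×2.44×-9.13 + 16.4×2.44×70.1 + 11.7×2.44×-48.2 = 783.07
Σ ṁᵢCp,ᵢ = 29.0×2.44 + 16.4×2.44 + 11.7×2.44 = 139.32
T_out = 783.07 / 139.32 = 5.6205 °C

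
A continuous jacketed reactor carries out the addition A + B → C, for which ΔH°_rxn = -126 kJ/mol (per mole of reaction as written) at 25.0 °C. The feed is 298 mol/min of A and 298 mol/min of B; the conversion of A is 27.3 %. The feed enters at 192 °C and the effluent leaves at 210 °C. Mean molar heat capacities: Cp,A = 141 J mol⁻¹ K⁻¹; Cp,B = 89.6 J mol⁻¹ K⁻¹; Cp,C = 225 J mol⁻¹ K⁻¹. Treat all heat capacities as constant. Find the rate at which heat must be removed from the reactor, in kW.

Extent of reaction ξ = 0.273 × 298 = 81.354 mol/min
Reaction term: ξ·ΔH°_rxn = 81.354 × -126 = -10251 kJ/min
Sensible, feed 192→25 °C: -11476 kJ/min
Outlet flows (mol/min): A 216.65, B 216.65, C 81.354
Sensible, products 25→210 °C: 12629 kJ/min
Q = ΔH = -9097.9 kJ/min = -151.63 kW
Heat removed = 151.63 kW

Q_out = 152 kW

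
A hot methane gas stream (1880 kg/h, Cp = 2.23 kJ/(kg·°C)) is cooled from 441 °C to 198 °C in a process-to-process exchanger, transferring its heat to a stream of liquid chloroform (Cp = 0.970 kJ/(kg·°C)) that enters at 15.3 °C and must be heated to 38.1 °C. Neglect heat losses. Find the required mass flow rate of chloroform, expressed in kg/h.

Heat released by hot stream: Q = 1880 × 2.23 × (441 − 198) = 1.0188e+06 kJ/h
Energy balance on cold side (adiabatic exchanger): Q = ṁ_c·Cp_c·(T_c,out − T_c,in)
ṁ_c = 1.0188e+06 / [0.970 × (38.1 − 15.3)] = 46064 kg/h

ṁ_c = 46100 kg/h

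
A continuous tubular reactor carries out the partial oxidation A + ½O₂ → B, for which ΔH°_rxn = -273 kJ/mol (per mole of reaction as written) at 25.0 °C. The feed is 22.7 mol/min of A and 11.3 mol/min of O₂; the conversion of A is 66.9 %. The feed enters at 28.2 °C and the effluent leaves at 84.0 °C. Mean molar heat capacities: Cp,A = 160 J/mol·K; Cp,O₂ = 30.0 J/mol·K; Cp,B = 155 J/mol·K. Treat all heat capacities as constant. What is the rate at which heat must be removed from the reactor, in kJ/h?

Extent of reaction ξ = 0.669 × 22.7 = 15.186 mol/min
Reaction term: ξ·ΔH°_rxn = 15.186 × -273 = -4145.9 kJ/min
Sensible, feed 28.2→25 °C: -12.707 kJ/min
Outlet flows (mol/min): A 7.5137, O₂ 3.7069, B 15.186
Sensible, products 25→84.0 °C: 216.37 kJ/min
Q = ΔH = -3942.2 kJ/min = -65.703 kW
Heat removed = 236530 kJ/h

Q_out = 237000 kJ/h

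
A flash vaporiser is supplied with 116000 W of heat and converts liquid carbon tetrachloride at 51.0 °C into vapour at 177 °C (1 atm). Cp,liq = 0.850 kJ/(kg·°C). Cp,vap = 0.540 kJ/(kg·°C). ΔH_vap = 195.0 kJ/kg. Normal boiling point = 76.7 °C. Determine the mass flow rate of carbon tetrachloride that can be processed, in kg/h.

Δh = 0.850×(76.7−51.0) + 195.0 + 0.540×(177−76.7) = 271.01 kJ/kg
Q = 116000 W = 116 kJ/s = 417600 kJ/h
ṁ = Q/Δh = 417600 / 271.01 = 1540.9 kg/h

ṁ = 1540 kg/h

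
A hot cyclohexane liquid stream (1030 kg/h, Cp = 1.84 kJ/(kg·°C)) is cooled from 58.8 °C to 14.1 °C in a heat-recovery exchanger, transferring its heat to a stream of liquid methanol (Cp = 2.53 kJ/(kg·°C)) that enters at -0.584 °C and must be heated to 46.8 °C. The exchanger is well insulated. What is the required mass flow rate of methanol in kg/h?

Heat released by hot stream: Q = 1030 × 1.84 × (58.8 − 14.1) = 84715 kJ/h
Energy balance on cold side (adiabatic exchanger): Q = ṁ_c·Cp_c·(T_c,out − T_c,in)
ṁ_c = 84715 / [2.53 × (46.8 − -0.584)] = 706.66 kg/h

ṁ_c = 707 kg/h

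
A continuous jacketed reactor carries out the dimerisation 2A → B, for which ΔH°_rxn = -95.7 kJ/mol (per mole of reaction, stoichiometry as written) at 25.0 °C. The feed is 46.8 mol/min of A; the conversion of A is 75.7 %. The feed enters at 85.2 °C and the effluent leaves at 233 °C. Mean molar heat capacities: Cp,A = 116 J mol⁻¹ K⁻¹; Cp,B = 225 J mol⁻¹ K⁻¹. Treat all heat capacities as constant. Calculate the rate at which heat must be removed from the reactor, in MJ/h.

Q_out = 55.1 MJ/h

Extent of reaction ξ = 0.757 × 46.8 / 2 = 17.714 mol/min
Reaction term: ξ·ΔH°_rxn = 17.714 × -95.7 = -1695.2 kJ/min
Sensible, feed 85.2→25 °C: -326.81 kJ/min
Outlet flows (mol/min): A 11.372, B 17.714
Sensible, products 25→233 °C: 1103.4 kJ/min
Q = ΔH = -918.63 kJ/min = -15.31 kW
Heat removed = 55.118 MJ/h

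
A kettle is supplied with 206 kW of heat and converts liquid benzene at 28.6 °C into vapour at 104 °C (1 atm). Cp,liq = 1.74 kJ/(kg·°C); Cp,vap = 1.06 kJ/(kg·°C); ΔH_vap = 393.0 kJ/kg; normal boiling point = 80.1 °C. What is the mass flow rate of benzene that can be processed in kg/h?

Δh = 1.74×(80.1−28.6) + 393.0 + 1.06×(104−80.1) = 507.94 kJ/kg
Q = 206 kW = 206 kJ/s = 741600 kJ/h
ṁ = Q/Δh = 741600 / 507.94 = 1460 kg/h

ṁ = 1460 kg/h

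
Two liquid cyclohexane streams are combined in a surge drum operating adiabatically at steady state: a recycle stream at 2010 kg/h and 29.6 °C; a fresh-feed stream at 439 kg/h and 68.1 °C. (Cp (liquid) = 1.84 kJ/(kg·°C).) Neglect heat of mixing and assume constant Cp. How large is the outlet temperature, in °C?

Energy balance with Q = 0: Σ ṁᵢCp,ᵢ(T_out − Tᵢ) = 0
Σ ṁᵢCp,ᵢTᵢ = 2010×1.84×29.6 + 439×1.84×68.1 = 164480
Σ ṁᵢCp,ᵢ = 2010×1.84 + 439×1.84 = 4506.2
T_out = 164480 / 4506.2 = 36.501 °C

T_out = 36.5 °C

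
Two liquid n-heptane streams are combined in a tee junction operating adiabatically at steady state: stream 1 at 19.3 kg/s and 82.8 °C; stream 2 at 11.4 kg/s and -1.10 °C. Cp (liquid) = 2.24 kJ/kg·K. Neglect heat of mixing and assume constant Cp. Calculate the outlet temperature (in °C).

T_out = 51.6 °C

Adiabatic, steady state ⇒ Σ ṁᵢCp,ᵢ(T_out − Tᵢ) = 0
Σ ṁᵢCp,ᵢTᵢ = 19.3×2.24×82.8 + 11.4×2.24×-1.10 = 3551.5
Σ ṁᵢCp,ᵢ = 19.3×2.24 + 11.4×2.24 = 68.768
T_out = 3551.5 / 68.768 = 51.645 °C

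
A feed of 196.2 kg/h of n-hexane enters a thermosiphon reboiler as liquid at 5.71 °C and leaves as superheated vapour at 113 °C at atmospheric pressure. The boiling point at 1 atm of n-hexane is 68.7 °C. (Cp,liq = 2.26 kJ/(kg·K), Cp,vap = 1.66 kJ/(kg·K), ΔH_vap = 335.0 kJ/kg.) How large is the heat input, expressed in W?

liquid 5.71→68.7 °C: 142.36 kJ/kg
vaporisation at 68.7 °C: 335 kJ/kg
vapour 68.7→113 °C: 73.538 kJ/kg
Δh = 142.36 + 335 + 73.538 = 550.9 kJ/kg
Q = ṁ·Δh = 196.2 kg/h × 550.9 kJ/kg = 108090 kJ/h
|Q| = 30.024 kW = 30024 W

Q = 30000 W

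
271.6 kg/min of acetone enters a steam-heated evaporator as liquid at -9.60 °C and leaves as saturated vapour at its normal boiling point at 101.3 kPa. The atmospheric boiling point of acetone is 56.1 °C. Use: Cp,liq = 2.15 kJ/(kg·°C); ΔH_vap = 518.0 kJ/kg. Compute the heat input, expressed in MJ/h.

liquid -9.60→56.1 °C: 141.25 kJ/kg
vaporisation at 56.1 °C: 518 kJ/kg
Δh = 141.25 + 518 = 659.25 kJ/kg
Q = ṁ·Δh = 271.6 kg/min × 659.25 kJ/kg = 179050 kJ/min
|Q| = 2984.2 kW = 10743 MJ/h

Q = 10700 MJ/h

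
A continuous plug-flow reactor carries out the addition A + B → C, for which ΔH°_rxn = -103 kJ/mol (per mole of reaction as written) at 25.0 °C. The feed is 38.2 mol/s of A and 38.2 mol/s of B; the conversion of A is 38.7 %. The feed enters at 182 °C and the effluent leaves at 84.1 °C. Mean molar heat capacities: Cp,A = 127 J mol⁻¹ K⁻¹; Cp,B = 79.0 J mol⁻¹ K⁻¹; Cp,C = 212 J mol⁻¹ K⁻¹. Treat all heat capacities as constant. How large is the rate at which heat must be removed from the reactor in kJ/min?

Extent of reaction ξ = 0.387 × 38.2 = 14.783 mol/s
Reaction term: ξ·ΔH°_rxn = 14.783 × -103 = -1522.7 kJ/s
Sensible, feed 182→25 °C: -1235.5 kJ/s
Outlet flows (mol/s): A 23.417, B 23.417, C 14.783
Sensible, products 25→84.1 °C: 470.31 kJ/s
Q = ΔH = -2287.8 kJ/s = -2287.8 kW
Heat removed = 137270 kJ/min

Q_out = 137000 kJ/min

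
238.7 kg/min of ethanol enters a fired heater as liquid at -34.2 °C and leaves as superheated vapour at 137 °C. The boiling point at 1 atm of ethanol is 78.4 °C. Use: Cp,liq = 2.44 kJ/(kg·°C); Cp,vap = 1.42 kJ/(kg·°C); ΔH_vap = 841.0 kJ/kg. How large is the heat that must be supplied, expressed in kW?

liquid -34.2→78.4 °C: 274.74 kJ/kg
vaporisation at 78.4 °C: 841 kJ/kg
vapour 78.4→137 °C: 83.212 kJ/kg
Δh = 274.74 + 841 + 83.212 = 1199 kJ/kg
Q = ṁ·Δh = 238.7 kg/min × 1199 kJ/kg = 286190 kJ/min
|Q| = 4769.8 kW

Q = 4770 kW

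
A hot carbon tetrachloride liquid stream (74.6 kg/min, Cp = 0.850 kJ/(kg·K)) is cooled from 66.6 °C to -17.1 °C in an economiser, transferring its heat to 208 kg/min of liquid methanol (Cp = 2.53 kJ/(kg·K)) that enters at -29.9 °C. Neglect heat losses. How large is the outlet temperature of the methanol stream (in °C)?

T_c,out = -19.8 °C

Heat released by hot stream: Q = 74.6 × 0.850 × (66.6 − -17.1) = 5307.4 kJ/min
Energy balance on cold side (adiabatic exchanger): Q = ṁ_c·Cp_c·(T_c,out − T_c,in)
T_c,out = -29.9 + 5307.4/(208 × 2.53) = -19.814 °C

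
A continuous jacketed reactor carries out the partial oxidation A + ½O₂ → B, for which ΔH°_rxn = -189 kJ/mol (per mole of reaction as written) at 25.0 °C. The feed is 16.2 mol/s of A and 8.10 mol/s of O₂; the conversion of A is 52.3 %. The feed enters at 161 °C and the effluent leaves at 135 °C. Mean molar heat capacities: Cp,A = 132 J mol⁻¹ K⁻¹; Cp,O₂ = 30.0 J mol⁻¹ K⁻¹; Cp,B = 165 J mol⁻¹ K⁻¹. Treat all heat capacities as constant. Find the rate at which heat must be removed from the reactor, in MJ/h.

Q_out = 5930 MJ/h

Extent of reaction ξ = 0.523 × 16.2 = 8.4726 mol/s
Reaction term: ξ·ΔH°_rxn = 8.4726 × -189 = -1601.3 kJ/s
Sensible, feed 161→25 °C: -323.87 kJ/s
Outlet flows (mol/s): A 7.7274, O₂ 3.8637, B 8.4726
Sensible, products 25→135 °C: 278.73 kJ/s
Q = ΔH = -1646.5 kJ/s = -1646.5 kW
Heat removed = 5927.3 MJ/h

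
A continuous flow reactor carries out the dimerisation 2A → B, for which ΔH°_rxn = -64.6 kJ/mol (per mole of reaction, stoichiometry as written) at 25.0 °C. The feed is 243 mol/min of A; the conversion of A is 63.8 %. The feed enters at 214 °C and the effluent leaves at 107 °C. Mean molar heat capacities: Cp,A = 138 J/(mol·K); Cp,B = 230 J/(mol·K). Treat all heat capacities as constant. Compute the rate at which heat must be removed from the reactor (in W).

Extent of reaction ξ = 0.638 × 243 / 2 = 77.517 mol/min
Reaction term: ξ·ΔH°_rxn = 77.517 × -64.6 = -5007.6 kJ/min
Sensible, feed 214→25 °C: -6337.9 kJ/min
Outlet flows (mol/min): A 87.966, B 77.517
Sensible, products 25→107 °C: 2457.4 kJ/min
Q = ΔH = -8888.1 kJ/min = -148.14 kW
Heat removed = 148140 W

Q_out = 148000 W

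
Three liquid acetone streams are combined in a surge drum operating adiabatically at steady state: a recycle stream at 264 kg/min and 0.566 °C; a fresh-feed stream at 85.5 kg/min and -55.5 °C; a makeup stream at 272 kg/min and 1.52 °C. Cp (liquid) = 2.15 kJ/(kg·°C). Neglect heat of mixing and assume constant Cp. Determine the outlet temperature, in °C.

T_out = -6.73 °C

No heat crosses the boundary, so H_out = H_in.
Σ ṁᵢCp,ᵢTᵢ = 264×2.15×0.566 + 85.5×2.15×-55.5 + 272×2.15×1.52 = -8992.1
Σ ṁᵢCp,ᵢ = 264×2.15 + 85.5×2.15 + 272×2.15 = 1336.2
T_out = -8992.1 / 1336.2 = -6.7295 °C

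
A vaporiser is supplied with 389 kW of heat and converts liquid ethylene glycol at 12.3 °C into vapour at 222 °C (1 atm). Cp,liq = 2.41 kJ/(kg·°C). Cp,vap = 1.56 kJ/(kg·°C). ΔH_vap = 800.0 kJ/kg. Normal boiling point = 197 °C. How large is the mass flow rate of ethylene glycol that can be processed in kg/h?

ṁ = 1090 kg/h

Δh = 2.41×(197−12.3) + 800.0 + 1.56×(222−197) = 1284.1 kJ/kg
Q = 389 kW = 389 kJ/s = 1.4004e+06 kJ/h
ṁ = Q/Δh = 1.4004e+06 / 1284.1 = 1090.5 kg/h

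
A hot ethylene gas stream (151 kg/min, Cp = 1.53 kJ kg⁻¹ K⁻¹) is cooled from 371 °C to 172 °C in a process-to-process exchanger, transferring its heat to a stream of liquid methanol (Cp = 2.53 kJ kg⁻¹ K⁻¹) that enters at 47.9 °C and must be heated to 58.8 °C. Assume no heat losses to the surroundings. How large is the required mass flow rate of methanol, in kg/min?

Heat released by hot stream: Q = 151 × 1.53 × (371 − 172) = 45975 kJ/min
Energy balance on cold side (adiabatic exchanger): Q = ṁ_c·Cp_c·(T_c,out − T_c,in)
ṁ_c = 45975 / [2.53 × (58.8 − 47.9)] = 1667.1 kg/min

ṁ_c = 1670 kg/min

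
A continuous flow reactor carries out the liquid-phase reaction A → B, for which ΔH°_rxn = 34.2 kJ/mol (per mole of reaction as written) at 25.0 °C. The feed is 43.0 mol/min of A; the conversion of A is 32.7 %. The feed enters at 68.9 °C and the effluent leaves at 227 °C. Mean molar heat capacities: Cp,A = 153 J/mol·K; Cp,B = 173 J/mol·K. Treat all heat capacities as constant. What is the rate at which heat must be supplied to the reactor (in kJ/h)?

Extent of reaction ξ = 0.327 × 43.0 = 14.061 mol/min
Reaction term: ξ·ΔH°_rxn = 14.061 × 34.2 = 480.89 kJ/min
Sensible, feed 68.9→25 °C: -288.82 kJ/min
Outlet flows (mol/min): A 28.939, B 14.061
Sensible, products 25→227 °C: 1385.8 kJ/min
Q = ΔH = 1577.8 kJ/min = 26.297 kW
Heat supplied = 94670 kJ/h

Q_in = 94700 kJ/h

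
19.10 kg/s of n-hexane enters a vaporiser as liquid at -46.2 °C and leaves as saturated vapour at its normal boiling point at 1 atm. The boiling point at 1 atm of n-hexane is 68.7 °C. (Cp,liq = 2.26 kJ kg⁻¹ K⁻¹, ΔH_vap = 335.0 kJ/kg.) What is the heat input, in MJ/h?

liquid -46.2→68.7 °C: 259.67 kJ/kg
vaporisation at 68.7 °C: 335 kJ/kg
Δh = 259.67 + 335 = 594.67 kJ/kg
Q = ṁ·Δh = 19.10 kg/s × 594.67 kJ/kg = 11358 kJ/s
|Q| = 11358 kW = 40890 MJ/h

Q = 40900 MJ/h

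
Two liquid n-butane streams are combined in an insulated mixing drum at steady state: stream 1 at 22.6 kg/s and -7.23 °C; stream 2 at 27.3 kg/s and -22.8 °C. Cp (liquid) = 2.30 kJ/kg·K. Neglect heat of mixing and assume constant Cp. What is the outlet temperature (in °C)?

T_out = -15.7 °C

No heat crosses the boundary, so H_out = H_in.
T_out = Σ ṁᵢCp,ᵢTᵢ / Σ ṁᵢCp,ᵢ
      = -1807.4 / 114.77 = -15.748 °C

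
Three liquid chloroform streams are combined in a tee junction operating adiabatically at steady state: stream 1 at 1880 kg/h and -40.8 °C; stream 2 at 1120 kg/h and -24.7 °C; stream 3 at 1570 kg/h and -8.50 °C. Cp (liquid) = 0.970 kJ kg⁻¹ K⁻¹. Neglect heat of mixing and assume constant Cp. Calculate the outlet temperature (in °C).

T_out = -25.8 °C

Adiabatic, steady state ⇒ Σ ṁᵢCp,ᵢ(T_out − Tᵢ) = 0
T_out = Σ ṁᵢCp,ᵢTᵢ / Σ ṁᵢCp,ᵢ
      = -114180 / 4432.9 = -25.758 °C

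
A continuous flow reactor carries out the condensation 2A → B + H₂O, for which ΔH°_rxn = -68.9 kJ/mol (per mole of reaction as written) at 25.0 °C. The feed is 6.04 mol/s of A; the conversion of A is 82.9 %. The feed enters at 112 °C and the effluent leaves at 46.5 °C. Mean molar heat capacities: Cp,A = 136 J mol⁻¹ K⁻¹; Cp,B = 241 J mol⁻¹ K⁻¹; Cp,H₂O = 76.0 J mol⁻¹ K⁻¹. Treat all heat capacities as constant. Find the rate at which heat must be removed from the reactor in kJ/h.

Extent of reaction ξ = 0.829 × 6.04 / 2 = 2.5036 mol/s
Reaction term: ξ·ΔH°_rxn = 2.5036 × -68.9 = -172.5 kJ/s
Sensible, feed 112→25 °C: -71.465 kJ/s
Outlet flows (mol/s): A 1.0328, B 2.5036, H₂O 2.5036
Sensible, products 25→46.5 °C: 20.083 kJ/s
Q = ΔH = -223.88 kJ/s = -223.88 kW
Heat removed = 805960 kJ/h

Q_out = 806000 kJ/h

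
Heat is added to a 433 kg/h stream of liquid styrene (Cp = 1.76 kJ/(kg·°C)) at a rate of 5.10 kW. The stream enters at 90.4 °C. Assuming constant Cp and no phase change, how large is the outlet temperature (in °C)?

Q = 5.10 kW = 18360 kJ/h
ΔT = Q/(ṁ·Cp) = 18360/(433×1.76) = 24.092 K
T_out = 90.4 + 24.092 = 114.49 °C

T_out = 114 °C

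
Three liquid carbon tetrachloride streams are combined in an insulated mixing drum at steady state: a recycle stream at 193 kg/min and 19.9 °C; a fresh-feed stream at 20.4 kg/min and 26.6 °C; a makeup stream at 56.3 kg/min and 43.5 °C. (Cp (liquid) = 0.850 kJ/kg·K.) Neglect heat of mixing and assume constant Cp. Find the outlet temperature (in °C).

T_out = 25.3 °C

Adiabatic, steady state ⇒ Σ ṁᵢCp,ᵢ(T_out − Tᵢ) = 0
T_out = Σ ṁᵢCp,ᵢTᵢ / Σ ṁᵢCp,ᵢ
      = 5807.5 / 229.24 = 25.333 °C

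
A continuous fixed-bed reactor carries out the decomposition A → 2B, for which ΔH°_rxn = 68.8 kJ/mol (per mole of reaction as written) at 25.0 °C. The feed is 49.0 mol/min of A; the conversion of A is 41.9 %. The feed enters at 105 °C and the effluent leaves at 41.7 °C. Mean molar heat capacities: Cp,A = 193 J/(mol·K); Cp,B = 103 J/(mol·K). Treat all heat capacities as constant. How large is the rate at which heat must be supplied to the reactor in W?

Extent of reaction ξ = 0.419 × 49.0 = 20.531 mol/min
Reaction term: ξ·ΔH°_rxn = 20.531 × 68.8 = 1412.5 kJ/min
Sensible, feed 105→25 °C: -756.56 kJ/min
Outlet flows (mol/min): A 28.469, B 41.062
Sensible, products 25→41.7 °C: 162.39 kJ/min
Q = ΔH = 818.36 kJ/min = 13.639 kW
Heat supplied = 13639 W

Q_in = 13600 W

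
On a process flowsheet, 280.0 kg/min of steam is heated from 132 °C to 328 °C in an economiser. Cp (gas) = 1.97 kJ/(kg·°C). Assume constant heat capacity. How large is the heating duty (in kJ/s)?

Q = ṁ·Cp·ΔT = 280.0 × 1.97 × (328 − 132) = 108110 kJ/min
Converting: 108110 / 60 s = 1801.9 kW

Q = 1800 kJ/s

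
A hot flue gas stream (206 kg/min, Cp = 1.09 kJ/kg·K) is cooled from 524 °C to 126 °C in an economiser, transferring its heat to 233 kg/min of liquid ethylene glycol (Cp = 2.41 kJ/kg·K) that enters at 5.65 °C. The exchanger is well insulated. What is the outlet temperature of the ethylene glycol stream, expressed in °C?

Heat released by hot stream: Q = 206 × 1.09 × (524 − 126) = 89367 kJ/min
Energy balance on cold side (adiabatic exchanger): Q = ṁ_c·Cp_c·(T_c,out − T_c,in)
T_c,out = 5.65 + 89367/(233 × 2.41) = 164.8 °C

T_c,out = 165 °C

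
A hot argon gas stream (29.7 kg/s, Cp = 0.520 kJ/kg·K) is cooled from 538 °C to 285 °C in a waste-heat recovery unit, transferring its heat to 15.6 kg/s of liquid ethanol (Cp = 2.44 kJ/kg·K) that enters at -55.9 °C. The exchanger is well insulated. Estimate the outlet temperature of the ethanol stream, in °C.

Heat released by hot stream: Q = 29.7 × 0.520 × (538 − 285) = 3907.3 kJ/s
Energy balance on cold side (adiabatic exchanger): Q = ṁ_c·Cp_c·(T_c,out − T_c,in)
T_c,out = -55.9 + 3907.3/(15.6 × 2.44) = 46.752 °C

T_c,out = 46.8 °C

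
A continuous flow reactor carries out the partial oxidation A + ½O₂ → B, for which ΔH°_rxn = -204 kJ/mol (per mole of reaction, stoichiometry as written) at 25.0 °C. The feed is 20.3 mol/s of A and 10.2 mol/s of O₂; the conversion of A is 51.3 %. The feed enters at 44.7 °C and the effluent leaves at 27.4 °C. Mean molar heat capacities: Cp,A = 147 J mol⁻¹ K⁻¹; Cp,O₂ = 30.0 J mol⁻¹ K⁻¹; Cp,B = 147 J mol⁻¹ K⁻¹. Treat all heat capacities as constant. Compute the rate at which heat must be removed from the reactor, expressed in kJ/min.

Q_out = 131000 kJ/min

Extent of reaction ξ = 0.513 × 20.3 = 10.414 mol/s
Reaction term: ξ·ΔH°_rxn = 10.414 × -204 = -2124.4 kJ/s
Sensible, feed 44.7→25 °C: -64.815 kJ/s
Outlet flows (mol/s): A 9.8861, O₂ 4.993, B 10.414
Sensible, products 25→27.4 °C: 7.5213 kJ/s
Q = ΔH = -2181.7 kJ/s = -2181.7 kW
Heat removed = 130900 kJ/min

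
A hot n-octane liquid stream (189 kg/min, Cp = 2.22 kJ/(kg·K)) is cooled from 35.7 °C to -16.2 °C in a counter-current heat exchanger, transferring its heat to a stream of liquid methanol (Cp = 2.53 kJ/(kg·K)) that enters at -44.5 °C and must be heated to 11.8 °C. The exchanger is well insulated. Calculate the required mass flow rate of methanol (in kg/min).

ṁ_c = 153 kg/min

Heat released by hot stream: Q = 189 × 2.22 × (35.7 − -16.2) = 21776 kJ/min
Energy balance on cold side (adiabatic exchanger): Q = ṁ_c·Cp_c·(T_c,out − T_c,in)
ṁ_c = 21776 / [2.53 × (11.8 − -44.5)] = 152.88 kg/min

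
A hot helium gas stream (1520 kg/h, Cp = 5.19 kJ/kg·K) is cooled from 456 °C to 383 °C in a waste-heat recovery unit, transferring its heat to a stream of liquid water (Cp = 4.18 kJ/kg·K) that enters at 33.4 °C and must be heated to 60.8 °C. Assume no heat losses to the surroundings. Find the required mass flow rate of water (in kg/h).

ṁ_c = 5030 kg/h

Heat released by hot stream: Q = 1520 × 5.19 × (456 − 383) = 575880 kJ/h
Energy balance on cold side (adiabatic exchanger): Q = ṁ_c·Cp_c·(T_c,out − T_c,in)
ṁ_c = 575880 / [4.18 × (60.8 − 33.4)] = 5028.1 kg/h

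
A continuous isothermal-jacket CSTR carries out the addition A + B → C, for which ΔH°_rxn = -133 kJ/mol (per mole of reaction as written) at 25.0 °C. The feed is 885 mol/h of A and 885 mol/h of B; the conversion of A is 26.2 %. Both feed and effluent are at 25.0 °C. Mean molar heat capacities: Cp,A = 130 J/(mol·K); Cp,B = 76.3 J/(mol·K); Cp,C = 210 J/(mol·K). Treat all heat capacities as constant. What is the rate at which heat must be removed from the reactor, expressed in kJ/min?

Q_out = 514 kJ/min

Extent of reaction ξ = 0.262 × 885 = 231.87 mol/h
Reaction term: ξ·ΔH°_rxn = 231.87 × -133 = -30839 kJ/h
Q = ΔH = -30839 kJ/h = -8.5663 kW
Heat removed = 513.98 kJ/min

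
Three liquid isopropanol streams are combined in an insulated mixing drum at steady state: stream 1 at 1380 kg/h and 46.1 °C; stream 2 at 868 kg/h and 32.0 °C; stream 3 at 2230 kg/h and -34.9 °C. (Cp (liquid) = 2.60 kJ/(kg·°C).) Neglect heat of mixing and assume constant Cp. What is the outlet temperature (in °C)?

No heat crosses the boundary, so H_out = H_in.
T_out = Σ ṁᵢCp,ᵢTᵢ / Σ ṁᵢCp,ᵢ
      = 35274 / 11643 = 3.0297 °C

T_out = 3.03 °C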